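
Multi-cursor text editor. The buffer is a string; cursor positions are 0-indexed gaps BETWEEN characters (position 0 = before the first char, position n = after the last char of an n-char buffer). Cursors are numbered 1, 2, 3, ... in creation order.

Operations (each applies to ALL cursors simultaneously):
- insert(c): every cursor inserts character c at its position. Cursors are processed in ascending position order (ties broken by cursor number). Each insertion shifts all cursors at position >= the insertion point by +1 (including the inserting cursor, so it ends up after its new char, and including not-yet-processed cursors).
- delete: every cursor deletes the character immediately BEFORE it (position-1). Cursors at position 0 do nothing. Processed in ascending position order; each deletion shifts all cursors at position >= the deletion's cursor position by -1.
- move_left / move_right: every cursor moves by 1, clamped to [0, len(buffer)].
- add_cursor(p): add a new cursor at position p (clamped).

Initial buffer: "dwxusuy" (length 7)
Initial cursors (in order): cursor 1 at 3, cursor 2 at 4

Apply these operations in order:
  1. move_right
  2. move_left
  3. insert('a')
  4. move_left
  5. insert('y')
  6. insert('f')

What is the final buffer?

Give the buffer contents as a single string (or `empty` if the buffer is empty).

Answer: dwxyfauyfasuy

Derivation:
After op 1 (move_right): buffer="dwxusuy" (len 7), cursors c1@4 c2@5, authorship .......
After op 2 (move_left): buffer="dwxusuy" (len 7), cursors c1@3 c2@4, authorship .......
After op 3 (insert('a')): buffer="dwxauasuy" (len 9), cursors c1@4 c2@6, authorship ...1.2...
After op 4 (move_left): buffer="dwxauasuy" (len 9), cursors c1@3 c2@5, authorship ...1.2...
After op 5 (insert('y')): buffer="dwxyauyasuy" (len 11), cursors c1@4 c2@7, authorship ...11.22...
After op 6 (insert('f')): buffer="dwxyfauyfasuy" (len 13), cursors c1@5 c2@9, authorship ...111.222...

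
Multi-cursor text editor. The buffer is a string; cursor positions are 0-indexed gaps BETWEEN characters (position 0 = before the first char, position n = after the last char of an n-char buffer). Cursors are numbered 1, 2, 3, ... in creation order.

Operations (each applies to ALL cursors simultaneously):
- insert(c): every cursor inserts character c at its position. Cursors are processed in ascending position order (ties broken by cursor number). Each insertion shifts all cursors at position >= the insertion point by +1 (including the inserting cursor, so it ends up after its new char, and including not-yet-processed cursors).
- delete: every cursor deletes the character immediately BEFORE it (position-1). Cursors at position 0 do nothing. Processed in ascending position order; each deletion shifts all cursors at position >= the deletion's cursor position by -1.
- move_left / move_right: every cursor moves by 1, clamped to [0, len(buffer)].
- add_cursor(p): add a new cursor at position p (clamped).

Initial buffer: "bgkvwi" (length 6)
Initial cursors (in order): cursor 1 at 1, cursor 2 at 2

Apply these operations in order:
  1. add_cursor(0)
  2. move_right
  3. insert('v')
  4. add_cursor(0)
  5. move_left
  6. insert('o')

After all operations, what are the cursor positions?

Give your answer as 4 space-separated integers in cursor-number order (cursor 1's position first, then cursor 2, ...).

Answer: 6 9 3 1

Derivation:
After op 1 (add_cursor(0)): buffer="bgkvwi" (len 6), cursors c3@0 c1@1 c2@2, authorship ......
After op 2 (move_right): buffer="bgkvwi" (len 6), cursors c3@1 c1@2 c2@3, authorship ......
After op 3 (insert('v')): buffer="bvgvkvvwi" (len 9), cursors c3@2 c1@4 c2@6, authorship .3.1.2...
After op 4 (add_cursor(0)): buffer="bvgvkvvwi" (len 9), cursors c4@0 c3@2 c1@4 c2@6, authorship .3.1.2...
After op 5 (move_left): buffer="bvgvkvvwi" (len 9), cursors c4@0 c3@1 c1@3 c2@5, authorship .3.1.2...
After op 6 (insert('o')): buffer="obovgovkovvwi" (len 13), cursors c4@1 c3@3 c1@6 c2@9, authorship 4.33.11.22...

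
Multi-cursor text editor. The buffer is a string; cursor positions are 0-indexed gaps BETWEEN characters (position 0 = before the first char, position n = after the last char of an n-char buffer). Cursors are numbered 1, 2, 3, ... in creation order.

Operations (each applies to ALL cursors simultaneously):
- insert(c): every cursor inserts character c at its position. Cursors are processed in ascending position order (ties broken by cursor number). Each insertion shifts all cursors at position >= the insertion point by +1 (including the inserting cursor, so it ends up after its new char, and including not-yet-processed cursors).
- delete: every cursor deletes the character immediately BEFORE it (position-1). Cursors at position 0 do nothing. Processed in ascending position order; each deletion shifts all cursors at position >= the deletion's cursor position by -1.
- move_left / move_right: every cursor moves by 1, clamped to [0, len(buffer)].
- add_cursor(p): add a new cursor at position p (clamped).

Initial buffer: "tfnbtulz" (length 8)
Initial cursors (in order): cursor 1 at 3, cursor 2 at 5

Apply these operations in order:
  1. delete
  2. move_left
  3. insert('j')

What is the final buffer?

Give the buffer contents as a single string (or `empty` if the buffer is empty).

Answer: tjfjbulz

Derivation:
After op 1 (delete): buffer="tfbulz" (len 6), cursors c1@2 c2@3, authorship ......
After op 2 (move_left): buffer="tfbulz" (len 6), cursors c1@1 c2@2, authorship ......
After op 3 (insert('j')): buffer="tjfjbulz" (len 8), cursors c1@2 c2@4, authorship .1.2....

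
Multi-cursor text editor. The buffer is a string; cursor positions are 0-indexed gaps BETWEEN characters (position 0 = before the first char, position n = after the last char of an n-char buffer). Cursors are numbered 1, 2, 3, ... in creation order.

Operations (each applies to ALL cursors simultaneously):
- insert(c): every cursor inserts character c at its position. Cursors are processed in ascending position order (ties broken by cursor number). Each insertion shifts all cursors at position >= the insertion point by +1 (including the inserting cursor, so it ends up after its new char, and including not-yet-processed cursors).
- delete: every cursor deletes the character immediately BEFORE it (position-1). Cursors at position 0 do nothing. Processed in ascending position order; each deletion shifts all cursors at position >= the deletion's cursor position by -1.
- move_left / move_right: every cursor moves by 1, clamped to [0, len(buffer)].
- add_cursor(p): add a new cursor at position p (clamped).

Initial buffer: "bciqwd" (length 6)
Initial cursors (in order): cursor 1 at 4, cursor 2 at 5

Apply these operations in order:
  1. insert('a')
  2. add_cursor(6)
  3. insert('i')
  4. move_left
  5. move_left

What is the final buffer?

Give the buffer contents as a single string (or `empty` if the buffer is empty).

Answer: bciqaiwiaid

Derivation:
After op 1 (insert('a')): buffer="bciqawad" (len 8), cursors c1@5 c2@7, authorship ....1.2.
After op 2 (add_cursor(6)): buffer="bciqawad" (len 8), cursors c1@5 c3@6 c2@7, authorship ....1.2.
After op 3 (insert('i')): buffer="bciqaiwiaid" (len 11), cursors c1@6 c3@8 c2@10, authorship ....11.322.
After op 4 (move_left): buffer="bciqaiwiaid" (len 11), cursors c1@5 c3@7 c2@9, authorship ....11.322.
After op 5 (move_left): buffer="bciqaiwiaid" (len 11), cursors c1@4 c3@6 c2@8, authorship ....11.322.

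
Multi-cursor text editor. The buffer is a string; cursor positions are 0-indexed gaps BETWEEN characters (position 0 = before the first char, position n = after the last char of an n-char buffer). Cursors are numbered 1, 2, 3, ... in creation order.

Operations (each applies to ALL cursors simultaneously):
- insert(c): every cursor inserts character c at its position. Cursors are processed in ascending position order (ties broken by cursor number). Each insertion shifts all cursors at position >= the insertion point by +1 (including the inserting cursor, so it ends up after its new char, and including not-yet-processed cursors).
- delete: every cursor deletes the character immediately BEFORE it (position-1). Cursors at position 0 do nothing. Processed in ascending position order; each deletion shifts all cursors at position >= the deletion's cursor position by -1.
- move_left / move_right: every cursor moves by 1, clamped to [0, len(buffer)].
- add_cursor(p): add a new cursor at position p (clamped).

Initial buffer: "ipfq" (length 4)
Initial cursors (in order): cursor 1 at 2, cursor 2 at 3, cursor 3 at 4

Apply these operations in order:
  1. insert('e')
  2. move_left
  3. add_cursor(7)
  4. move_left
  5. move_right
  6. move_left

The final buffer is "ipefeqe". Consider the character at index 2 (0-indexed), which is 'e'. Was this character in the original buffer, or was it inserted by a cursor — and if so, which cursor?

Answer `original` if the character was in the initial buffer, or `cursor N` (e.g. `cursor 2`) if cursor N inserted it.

After op 1 (insert('e')): buffer="ipefeqe" (len 7), cursors c1@3 c2@5 c3@7, authorship ..1.2.3
After op 2 (move_left): buffer="ipefeqe" (len 7), cursors c1@2 c2@4 c3@6, authorship ..1.2.3
After op 3 (add_cursor(7)): buffer="ipefeqe" (len 7), cursors c1@2 c2@4 c3@6 c4@7, authorship ..1.2.3
After op 4 (move_left): buffer="ipefeqe" (len 7), cursors c1@1 c2@3 c3@5 c4@6, authorship ..1.2.3
After op 5 (move_right): buffer="ipefeqe" (len 7), cursors c1@2 c2@4 c3@6 c4@7, authorship ..1.2.3
After op 6 (move_left): buffer="ipefeqe" (len 7), cursors c1@1 c2@3 c3@5 c4@6, authorship ..1.2.3
Authorship (.=original, N=cursor N): . . 1 . 2 . 3
Index 2: author = 1

Answer: cursor 1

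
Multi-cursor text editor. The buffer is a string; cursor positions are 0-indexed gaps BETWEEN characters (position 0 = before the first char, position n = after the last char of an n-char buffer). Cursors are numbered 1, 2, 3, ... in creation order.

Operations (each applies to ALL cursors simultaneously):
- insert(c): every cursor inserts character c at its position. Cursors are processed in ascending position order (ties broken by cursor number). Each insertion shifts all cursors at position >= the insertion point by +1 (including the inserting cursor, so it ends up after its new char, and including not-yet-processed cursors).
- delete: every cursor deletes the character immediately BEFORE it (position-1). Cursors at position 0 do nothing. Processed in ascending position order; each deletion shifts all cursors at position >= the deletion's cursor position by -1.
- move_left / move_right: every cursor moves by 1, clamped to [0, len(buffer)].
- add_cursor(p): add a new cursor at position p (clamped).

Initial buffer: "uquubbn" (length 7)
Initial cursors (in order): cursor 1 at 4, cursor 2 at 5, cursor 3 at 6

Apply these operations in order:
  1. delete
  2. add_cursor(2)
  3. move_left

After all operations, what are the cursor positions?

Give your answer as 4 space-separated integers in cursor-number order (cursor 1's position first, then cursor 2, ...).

After op 1 (delete): buffer="uqun" (len 4), cursors c1@3 c2@3 c3@3, authorship ....
After op 2 (add_cursor(2)): buffer="uqun" (len 4), cursors c4@2 c1@3 c2@3 c3@3, authorship ....
After op 3 (move_left): buffer="uqun" (len 4), cursors c4@1 c1@2 c2@2 c3@2, authorship ....

Answer: 2 2 2 1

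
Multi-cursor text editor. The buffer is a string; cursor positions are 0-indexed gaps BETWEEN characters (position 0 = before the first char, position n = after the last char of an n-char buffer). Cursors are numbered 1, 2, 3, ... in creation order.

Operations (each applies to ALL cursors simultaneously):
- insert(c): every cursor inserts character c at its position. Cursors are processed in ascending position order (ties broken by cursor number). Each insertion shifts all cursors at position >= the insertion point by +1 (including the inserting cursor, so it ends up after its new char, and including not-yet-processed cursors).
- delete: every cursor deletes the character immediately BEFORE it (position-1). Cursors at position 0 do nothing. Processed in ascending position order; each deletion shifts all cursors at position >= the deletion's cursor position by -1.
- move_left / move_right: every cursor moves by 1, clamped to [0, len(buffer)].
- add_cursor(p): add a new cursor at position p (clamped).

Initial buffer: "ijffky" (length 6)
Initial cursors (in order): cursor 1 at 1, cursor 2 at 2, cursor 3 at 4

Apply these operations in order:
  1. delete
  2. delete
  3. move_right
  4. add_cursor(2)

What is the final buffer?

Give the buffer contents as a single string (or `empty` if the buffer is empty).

After op 1 (delete): buffer="fky" (len 3), cursors c1@0 c2@0 c3@1, authorship ...
After op 2 (delete): buffer="ky" (len 2), cursors c1@0 c2@0 c3@0, authorship ..
After op 3 (move_right): buffer="ky" (len 2), cursors c1@1 c2@1 c3@1, authorship ..
After op 4 (add_cursor(2)): buffer="ky" (len 2), cursors c1@1 c2@1 c3@1 c4@2, authorship ..

Answer: ky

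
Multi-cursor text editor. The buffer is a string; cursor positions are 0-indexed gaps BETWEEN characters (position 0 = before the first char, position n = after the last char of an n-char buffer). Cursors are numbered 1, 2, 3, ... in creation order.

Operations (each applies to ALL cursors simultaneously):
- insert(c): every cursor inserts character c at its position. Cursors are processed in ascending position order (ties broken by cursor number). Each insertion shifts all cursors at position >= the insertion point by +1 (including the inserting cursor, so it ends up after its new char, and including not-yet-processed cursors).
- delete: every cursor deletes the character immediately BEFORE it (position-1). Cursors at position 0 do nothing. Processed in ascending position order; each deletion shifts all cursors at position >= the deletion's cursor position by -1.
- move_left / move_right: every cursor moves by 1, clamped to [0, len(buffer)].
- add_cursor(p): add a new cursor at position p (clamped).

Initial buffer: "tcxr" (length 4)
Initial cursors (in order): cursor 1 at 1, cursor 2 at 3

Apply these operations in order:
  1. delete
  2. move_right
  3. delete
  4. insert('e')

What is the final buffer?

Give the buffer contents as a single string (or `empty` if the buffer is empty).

Answer: ee

Derivation:
After op 1 (delete): buffer="cr" (len 2), cursors c1@0 c2@1, authorship ..
After op 2 (move_right): buffer="cr" (len 2), cursors c1@1 c2@2, authorship ..
After op 3 (delete): buffer="" (len 0), cursors c1@0 c2@0, authorship 
After op 4 (insert('e')): buffer="ee" (len 2), cursors c1@2 c2@2, authorship 12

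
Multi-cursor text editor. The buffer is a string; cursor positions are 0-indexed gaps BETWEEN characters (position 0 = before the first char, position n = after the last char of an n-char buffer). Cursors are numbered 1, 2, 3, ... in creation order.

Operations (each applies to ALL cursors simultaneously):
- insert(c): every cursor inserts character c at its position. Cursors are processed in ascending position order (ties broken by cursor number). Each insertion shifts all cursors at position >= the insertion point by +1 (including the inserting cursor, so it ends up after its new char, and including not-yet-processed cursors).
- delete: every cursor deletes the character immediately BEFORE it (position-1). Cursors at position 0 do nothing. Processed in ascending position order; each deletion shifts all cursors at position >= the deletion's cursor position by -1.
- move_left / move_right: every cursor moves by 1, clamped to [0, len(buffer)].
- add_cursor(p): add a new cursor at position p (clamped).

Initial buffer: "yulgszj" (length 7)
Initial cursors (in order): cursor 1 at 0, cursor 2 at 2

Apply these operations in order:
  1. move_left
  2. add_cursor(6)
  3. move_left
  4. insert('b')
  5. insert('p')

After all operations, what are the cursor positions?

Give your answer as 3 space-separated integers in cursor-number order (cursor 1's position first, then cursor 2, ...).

After op 1 (move_left): buffer="yulgszj" (len 7), cursors c1@0 c2@1, authorship .......
After op 2 (add_cursor(6)): buffer="yulgszj" (len 7), cursors c1@0 c2@1 c3@6, authorship .......
After op 3 (move_left): buffer="yulgszj" (len 7), cursors c1@0 c2@0 c3@5, authorship .......
After op 4 (insert('b')): buffer="bbyulgsbzj" (len 10), cursors c1@2 c2@2 c3@8, authorship 12.....3..
After op 5 (insert('p')): buffer="bbppyulgsbpzj" (len 13), cursors c1@4 c2@4 c3@11, authorship 1212.....33..

Answer: 4 4 11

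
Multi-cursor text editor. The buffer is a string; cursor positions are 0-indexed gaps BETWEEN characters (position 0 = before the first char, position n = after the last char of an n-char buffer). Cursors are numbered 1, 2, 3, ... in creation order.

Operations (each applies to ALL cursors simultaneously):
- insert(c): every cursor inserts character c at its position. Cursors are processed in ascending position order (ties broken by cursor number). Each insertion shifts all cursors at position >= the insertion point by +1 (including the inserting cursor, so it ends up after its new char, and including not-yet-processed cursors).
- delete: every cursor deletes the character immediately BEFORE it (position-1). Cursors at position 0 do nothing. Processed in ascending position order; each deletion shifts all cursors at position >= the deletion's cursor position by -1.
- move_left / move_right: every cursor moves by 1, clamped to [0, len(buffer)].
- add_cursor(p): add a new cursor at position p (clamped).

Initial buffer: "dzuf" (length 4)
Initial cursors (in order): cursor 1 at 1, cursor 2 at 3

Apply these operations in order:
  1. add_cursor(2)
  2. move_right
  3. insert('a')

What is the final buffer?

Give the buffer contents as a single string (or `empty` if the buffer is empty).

Answer: dzauafa

Derivation:
After op 1 (add_cursor(2)): buffer="dzuf" (len 4), cursors c1@1 c3@2 c2@3, authorship ....
After op 2 (move_right): buffer="dzuf" (len 4), cursors c1@2 c3@3 c2@4, authorship ....
After op 3 (insert('a')): buffer="dzauafa" (len 7), cursors c1@3 c3@5 c2@7, authorship ..1.3.2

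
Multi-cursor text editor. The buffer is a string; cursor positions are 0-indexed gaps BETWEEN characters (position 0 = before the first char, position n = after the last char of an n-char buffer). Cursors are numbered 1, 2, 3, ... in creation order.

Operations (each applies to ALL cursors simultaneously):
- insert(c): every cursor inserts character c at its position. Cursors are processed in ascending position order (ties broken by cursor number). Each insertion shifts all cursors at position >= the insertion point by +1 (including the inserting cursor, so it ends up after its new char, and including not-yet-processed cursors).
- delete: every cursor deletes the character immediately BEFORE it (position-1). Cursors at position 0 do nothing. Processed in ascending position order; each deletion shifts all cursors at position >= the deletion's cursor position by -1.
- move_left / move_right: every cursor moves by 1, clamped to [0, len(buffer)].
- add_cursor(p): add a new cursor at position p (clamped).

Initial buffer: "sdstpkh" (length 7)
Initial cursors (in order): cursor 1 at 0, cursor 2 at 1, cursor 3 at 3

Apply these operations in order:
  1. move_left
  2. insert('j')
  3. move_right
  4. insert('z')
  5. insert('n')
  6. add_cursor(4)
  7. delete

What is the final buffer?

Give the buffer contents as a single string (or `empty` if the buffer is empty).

After op 1 (move_left): buffer="sdstpkh" (len 7), cursors c1@0 c2@0 c3@2, authorship .......
After op 2 (insert('j')): buffer="jjsdjstpkh" (len 10), cursors c1@2 c2@2 c3@5, authorship 12..3.....
After op 3 (move_right): buffer="jjsdjstpkh" (len 10), cursors c1@3 c2@3 c3@6, authorship 12..3.....
After op 4 (insert('z')): buffer="jjszzdjsztpkh" (len 13), cursors c1@5 c2@5 c3@9, authorship 12.12.3.3....
After op 5 (insert('n')): buffer="jjszznndjszntpkh" (len 16), cursors c1@7 c2@7 c3@12, authorship 12.1212.3.33....
After op 6 (add_cursor(4)): buffer="jjszznndjszntpkh" (len 16), cursors c4@4 c1@7 c2@7 c3@12, authorship 12.1212.3.33....
After op 7 (delete): buffer="jjszdjsztpkh" (len 12), cursors c4@3 c1@4 c2@4 c3@8, authorship 12.2.3.3....

Answer: jjszdjsztpkh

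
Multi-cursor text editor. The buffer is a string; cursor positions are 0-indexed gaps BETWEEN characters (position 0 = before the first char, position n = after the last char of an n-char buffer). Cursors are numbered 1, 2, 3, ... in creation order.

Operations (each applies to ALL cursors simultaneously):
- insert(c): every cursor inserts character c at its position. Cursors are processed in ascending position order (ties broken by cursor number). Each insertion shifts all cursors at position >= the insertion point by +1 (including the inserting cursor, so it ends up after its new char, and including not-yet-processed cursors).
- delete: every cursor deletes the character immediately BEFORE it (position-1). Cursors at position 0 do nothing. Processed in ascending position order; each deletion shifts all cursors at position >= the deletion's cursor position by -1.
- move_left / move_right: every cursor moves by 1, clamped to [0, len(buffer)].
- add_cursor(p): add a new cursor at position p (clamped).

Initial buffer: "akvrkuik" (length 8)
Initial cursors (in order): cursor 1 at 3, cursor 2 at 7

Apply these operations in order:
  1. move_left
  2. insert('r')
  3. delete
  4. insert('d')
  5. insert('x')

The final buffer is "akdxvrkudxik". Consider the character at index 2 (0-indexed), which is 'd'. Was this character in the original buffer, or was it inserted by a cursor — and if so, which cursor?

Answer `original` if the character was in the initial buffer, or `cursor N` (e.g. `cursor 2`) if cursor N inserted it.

After op 1 (move_left): buffer="akvrkuik" (len 8), cursors c1@2 c2@6, authorship ........
After op 2 (insert('r')): buffer="akrvrkurik" (len 10), cursors c1@3 c2@8, authorship ..1....2..
After op 3 (delete): buffer="akvrkuik" (len 8), cursors c1@2 c2@6, authorship ........
After op 4 (insert('d')): buffer="akdvrkudik" (len 10), cursors c1@3 c2@8, authorship ..1....2..
After op 5 (insert('x')): buffer="akdxvrkudxik" (len 12), cursors c1@4 c2@10, authorship ..11....22..
Authorship (.=original, N=cursor N): . . 1 1 . . . . 2 2 . .
Index 2: author = 1

Answer: cursor 1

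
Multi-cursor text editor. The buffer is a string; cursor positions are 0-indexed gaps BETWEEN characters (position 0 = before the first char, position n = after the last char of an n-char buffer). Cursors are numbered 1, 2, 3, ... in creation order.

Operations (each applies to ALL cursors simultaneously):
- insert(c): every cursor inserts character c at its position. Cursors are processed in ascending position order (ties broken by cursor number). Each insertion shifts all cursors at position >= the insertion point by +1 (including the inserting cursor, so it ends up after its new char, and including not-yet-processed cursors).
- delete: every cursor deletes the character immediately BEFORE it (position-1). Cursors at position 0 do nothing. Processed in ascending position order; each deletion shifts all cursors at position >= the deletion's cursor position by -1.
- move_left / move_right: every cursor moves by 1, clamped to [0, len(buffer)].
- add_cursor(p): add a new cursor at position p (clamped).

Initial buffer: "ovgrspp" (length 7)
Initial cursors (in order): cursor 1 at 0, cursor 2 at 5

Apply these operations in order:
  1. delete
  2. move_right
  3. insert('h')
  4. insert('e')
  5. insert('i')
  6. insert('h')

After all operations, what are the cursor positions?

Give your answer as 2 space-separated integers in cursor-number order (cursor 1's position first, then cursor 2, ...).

After op 1 (delete): buffer="ovgrpp" (len 6), cursors c1@0 c2@4, authorship ......
After op 2 (move_right): buffer="ovgrpp" (len 6), cursors c1@1 c2@5, authorship ......
After op 3 (insert('h')): buffer="ohvgrphp" (len 8), cursors c1@2 c2@7, authorship .1....2.
After op 4 (insert('e')): buffer="ohevgrphep" (len 10), cursors c1@3 c2@9, authorship .11....22.
After op 5 (insert('i')): buffer="oheivgrpheip" (len 12), cursors c1@4 c2@11, authorship .111....222.
After op 6 (insert('h')): buffer="oheihvgrpheihp" (len 14), cursors c1@5 c2@13, authorship .1111....2222.

Answer: 5 13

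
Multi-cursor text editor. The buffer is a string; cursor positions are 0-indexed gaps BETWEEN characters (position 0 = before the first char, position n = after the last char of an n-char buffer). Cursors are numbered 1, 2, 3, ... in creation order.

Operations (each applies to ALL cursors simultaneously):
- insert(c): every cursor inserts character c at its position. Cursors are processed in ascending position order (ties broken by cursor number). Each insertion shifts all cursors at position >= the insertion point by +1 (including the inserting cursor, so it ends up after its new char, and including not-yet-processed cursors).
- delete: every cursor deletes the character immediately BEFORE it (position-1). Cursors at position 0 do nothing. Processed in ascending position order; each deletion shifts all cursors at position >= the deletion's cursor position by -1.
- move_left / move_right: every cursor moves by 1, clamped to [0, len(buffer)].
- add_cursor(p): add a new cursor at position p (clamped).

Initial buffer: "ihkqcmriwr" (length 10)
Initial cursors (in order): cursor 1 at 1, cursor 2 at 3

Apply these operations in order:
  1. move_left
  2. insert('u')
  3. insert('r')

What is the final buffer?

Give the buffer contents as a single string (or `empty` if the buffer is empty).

After op 1 (move_left): buffer="ihkqcmriwr" (len 10), cursors c1@0 c2@2, authorship ..........
After op 2 (insert('u')): buffer="uihukqcmriwr" (len 12), cursors c1@1 c2@4, authorship 1..2........
After op 3 (insert('r')): buffer="urihurkqcmriwr" (len 14), cursors c1@2 c2@6, authorship 11..22........

Answer: urihurkqcmriwr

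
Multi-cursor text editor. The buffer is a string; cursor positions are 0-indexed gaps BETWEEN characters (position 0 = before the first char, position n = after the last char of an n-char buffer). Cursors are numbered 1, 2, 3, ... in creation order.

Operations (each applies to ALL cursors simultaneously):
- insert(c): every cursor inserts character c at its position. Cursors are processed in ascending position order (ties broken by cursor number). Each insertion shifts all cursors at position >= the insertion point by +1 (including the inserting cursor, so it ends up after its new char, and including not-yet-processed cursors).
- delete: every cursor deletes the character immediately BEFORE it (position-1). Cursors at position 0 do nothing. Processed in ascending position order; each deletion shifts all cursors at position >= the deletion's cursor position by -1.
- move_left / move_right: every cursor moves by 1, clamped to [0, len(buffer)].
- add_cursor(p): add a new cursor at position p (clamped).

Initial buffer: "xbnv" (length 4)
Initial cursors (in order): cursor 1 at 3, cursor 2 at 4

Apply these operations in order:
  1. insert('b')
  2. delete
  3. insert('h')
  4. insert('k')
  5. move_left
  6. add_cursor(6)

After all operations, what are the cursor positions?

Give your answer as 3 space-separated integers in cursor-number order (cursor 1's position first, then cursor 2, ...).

Answer: 4 7 6

Derivation:
After op 1 (insert('b')): buffer="xbnbvb" (len 6), cursors c1@4 c2@6, authorship ...1.2
After op 2 (delete): buffer="xbnv" (len 4), cursors c1@3 c2@4, authorship ....
After op 3 (insert('h')): buffer="xbnhvh" (len 6), cursors c1@4 c2@6, authorship ...1.2
After op 4 (insert('k')): buffer="xbnhkvhk" (len 8), cursors c1@5 c2@8, authorship ...11.22
After op 5 (move_left): buffer="xbnhkvhk" (len 8), cursors c1@4 c2@7, authorship ...11.22
After op 6 (add_cursor(6)): buffer="xbnhkvhk" (len 8), cursors c1@4 c3@6 c2@7, authorship ...11.22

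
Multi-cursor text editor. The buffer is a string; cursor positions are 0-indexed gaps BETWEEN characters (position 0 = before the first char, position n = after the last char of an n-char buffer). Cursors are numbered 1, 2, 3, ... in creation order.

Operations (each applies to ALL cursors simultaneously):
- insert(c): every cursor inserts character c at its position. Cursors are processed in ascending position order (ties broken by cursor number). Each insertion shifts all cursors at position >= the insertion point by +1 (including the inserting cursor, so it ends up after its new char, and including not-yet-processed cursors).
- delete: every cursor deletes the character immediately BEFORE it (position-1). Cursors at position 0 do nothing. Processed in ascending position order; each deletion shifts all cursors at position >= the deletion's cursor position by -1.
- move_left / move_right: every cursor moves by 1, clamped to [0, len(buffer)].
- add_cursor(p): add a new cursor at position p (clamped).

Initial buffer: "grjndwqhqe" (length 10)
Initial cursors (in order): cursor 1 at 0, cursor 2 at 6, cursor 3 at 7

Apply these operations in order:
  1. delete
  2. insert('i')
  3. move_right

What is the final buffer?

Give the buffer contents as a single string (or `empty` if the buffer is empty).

Answer: igrjndiihqe

Derivation:
After op 1 (delete): buffer="grjndhqe" (len 8), cursors c1@0 c2@5 c3@5, authorship ........
After op 2 (insert('i')): buffer="igrjndiihqe" (len 11), cursors c1@1 c2@8 c3@8, authorship 1.....23...
After op 3 (move_right): buffer="igrjndiihqe" (len 11), cursors c1@2 c2@9 c3@9, authorship 1.....23...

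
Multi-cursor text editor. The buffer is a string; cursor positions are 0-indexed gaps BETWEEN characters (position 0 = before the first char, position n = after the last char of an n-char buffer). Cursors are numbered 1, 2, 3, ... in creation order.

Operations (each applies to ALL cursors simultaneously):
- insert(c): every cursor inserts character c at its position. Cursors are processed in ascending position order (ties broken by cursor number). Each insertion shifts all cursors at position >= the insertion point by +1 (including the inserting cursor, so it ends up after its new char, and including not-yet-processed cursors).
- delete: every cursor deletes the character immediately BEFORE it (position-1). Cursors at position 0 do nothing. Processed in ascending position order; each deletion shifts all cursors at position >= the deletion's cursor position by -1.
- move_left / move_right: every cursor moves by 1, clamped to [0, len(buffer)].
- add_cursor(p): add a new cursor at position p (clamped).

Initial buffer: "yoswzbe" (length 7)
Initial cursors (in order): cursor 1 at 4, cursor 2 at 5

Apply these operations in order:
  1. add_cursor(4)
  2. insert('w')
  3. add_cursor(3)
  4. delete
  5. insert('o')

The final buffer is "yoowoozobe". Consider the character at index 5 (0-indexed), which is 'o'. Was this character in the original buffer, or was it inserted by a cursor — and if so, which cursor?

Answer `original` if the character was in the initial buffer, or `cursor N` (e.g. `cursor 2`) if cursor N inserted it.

Answer: cursor 3

Derivation:
After op 1 (add_cursor(4)): buffer="yoswzbe" (len 7), cursors c1@4 c3@4 c2@5, authorship .......
After op 2 (insert('w')): buffer="yoswwwzwbe" (len 10), cursors c1@6 c3@6 c2@8, authorship ....13.2..
After op 3 (add_cursor(3)): buffer="yoswwwzwbe" (len 10), cursors c4@3 c1@6 c3@6 c2@8, authorship ....13.2..
After op 4 (delete): buffer="yowzbe" (len 6), cursors c4@2 c1@3 c3@3 c2@4, authorship ......
After op 5 (insert('o')): buffer="yoowoozobe" (len 10), cursors c4@3 c1@6 c3@6 c2@8, authorship ..4.13.2..
Authorship (.=original, N=cursor N): . . 4 . 1 3 . 2 . .
Index 5: author = 3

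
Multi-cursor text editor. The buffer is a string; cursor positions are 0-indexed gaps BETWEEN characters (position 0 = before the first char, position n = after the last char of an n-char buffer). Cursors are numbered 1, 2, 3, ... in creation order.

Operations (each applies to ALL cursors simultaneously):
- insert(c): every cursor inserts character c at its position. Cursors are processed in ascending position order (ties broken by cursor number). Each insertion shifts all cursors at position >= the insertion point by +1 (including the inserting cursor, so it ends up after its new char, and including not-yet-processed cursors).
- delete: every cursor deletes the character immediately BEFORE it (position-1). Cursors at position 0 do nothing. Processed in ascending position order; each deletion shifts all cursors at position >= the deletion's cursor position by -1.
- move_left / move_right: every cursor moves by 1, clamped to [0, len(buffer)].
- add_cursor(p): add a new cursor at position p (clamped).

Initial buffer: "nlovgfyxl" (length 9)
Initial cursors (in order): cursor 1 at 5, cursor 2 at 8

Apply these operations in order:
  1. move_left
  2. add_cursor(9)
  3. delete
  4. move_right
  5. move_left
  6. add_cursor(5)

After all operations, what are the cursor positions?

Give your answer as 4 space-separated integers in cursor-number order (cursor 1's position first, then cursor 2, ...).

Answer: 3 5 5 5

Derivation:
After op 1 (move_left): buffer="nlovgfyxl" (len 9), cursors c1@4 c2@7, authorship .........
After op 2 (add_cursor(9)): buffer="nlovgfyxl" (len 9), cursors c1@4 c2@7 c3@9, authorship .........
After op 3 (delete): buffer="nlogfx" (len 6), cursors c1@3 c2@5 c3@6, authorship ......
After op 4 (move_right): buffer="nlogfx" (len 6), cursors c1@4 c2@6 c3@6, authorship ......
After op 5 (move_left): buffer="nlogfx" (len 6), cursors c1@3 c2@5 c3@5, authorship ......
After op 6 (add_cursor(5)): buffer="nlogfx" (len 6), cursors c1@3 c2@5 c3@5 c4@5, authorship ......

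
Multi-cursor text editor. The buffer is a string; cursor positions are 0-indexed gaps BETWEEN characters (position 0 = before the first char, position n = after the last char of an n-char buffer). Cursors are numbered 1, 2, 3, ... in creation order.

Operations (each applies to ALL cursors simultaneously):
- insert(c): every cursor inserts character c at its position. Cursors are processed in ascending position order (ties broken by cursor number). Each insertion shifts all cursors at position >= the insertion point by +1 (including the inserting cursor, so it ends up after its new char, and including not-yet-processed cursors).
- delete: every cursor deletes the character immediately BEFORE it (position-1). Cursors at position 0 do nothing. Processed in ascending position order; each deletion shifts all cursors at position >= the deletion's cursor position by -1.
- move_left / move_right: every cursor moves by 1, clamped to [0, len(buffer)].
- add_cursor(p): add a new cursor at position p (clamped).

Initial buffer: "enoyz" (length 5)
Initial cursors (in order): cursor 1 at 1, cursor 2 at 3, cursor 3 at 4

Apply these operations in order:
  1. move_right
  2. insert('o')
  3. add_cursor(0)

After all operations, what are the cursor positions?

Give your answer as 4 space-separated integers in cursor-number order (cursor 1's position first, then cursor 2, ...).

After op 1 (move_right): buffer="enoyz" (len 5), cursors c1@2 c2@4 c3@5, authorship .....
After op 2 (insert('o')): buffer="enooyozo" (len 8), cursors c1@3 c2@6 c3@8, authorship ..1..2.3
After op 3 (add_cursor(0)): buffer="enooyozo" (len 8), cursors c4@0 c1@3 c2@6 c3@8, authorship ..1..2.3

Answer: 3 6 8 0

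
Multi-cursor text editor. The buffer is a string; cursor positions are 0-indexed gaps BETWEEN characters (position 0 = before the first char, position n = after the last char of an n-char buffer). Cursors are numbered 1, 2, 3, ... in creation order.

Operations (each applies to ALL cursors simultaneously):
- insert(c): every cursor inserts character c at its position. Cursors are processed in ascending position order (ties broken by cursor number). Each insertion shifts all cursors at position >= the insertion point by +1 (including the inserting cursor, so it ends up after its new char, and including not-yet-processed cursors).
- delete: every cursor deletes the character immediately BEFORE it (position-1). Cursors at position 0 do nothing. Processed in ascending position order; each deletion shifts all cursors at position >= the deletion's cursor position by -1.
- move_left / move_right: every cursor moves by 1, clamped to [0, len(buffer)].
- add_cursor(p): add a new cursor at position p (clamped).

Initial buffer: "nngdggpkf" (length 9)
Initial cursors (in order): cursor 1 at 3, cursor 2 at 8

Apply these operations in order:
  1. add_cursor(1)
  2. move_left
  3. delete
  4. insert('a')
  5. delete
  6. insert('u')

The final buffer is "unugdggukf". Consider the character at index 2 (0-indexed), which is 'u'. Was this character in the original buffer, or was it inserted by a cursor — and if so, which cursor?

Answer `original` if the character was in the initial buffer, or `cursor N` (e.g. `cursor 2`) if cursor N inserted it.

After op 1 (add_cursor(1)): buffer="nngdggpkf" (len 9), cursors c3@1 c1@3 c2@8, authorship .........
After op 2 (move_left): buffer="nngdggpkf" (len 9), cursors c3@0 c1@2 c2@7, authorship .........
After op 3 (delete): buffer="ngdggkf" (len 7), cursors c3@0 c1@1 c2@5, authorship .......
After op 4 (insert('a')): buffer="anagdggakf" (len 10), cursors c3@1 c1@3 c2@8, authorship 3.1....2..
After op 5 (delete): buffer="ngdggkf" (len 7), cursors c3@0 c1@1 c2@5, authorship .......
After op 6 (insert('u')): buffer="unugdggukf" (len 10), cursors c3@1 c1@3 c2@8, authorship 3.1....2..
Authorship (.=original, N=cursor N): 3 . 1 . . . . 2 . .
Index 2: author = 1

Answer: cursor 1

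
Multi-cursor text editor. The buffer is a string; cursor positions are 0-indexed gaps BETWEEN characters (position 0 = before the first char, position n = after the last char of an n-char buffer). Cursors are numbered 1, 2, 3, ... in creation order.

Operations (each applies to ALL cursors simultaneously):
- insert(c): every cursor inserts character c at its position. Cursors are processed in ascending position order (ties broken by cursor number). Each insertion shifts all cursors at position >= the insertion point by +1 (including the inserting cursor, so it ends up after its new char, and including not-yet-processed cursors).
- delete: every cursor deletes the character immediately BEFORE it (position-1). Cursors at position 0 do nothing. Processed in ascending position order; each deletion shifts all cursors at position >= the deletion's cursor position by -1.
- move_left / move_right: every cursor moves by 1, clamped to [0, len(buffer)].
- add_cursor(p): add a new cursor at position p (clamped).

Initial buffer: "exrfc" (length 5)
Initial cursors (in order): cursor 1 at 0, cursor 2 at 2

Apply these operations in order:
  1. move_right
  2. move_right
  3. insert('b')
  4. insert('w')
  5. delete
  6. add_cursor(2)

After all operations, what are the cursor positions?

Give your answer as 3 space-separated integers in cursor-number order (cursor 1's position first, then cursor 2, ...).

After op 1 (move_right): buffer="exrfc" (len 5), cursors c1@1 c2@3, authorship .....
After op 2 (move_right): buffer="exrfc" (len 5), cursors c1@2 c2@4, authorship .....
After op 3 (insert('b')): buffer="exbrfbc" (len 7), cursors c1@3 c2@6, authorship ..1..2.
After op 4 (insert('w')): buffer="exbwrfbwc" (len 9), cursors c1@4 c2@8, authorship ..11..22.
After op 5 (delete): buffer="exbrfbc" (len 7), cursors c1@3 c2@6, authorship ..1..2.
After op 6 (add_cursor(2)): buffer="exbrfbc" (len 7), cursors c3@2 c1@3 c2@6, authorship ..1..2.

Answer: 3 6 2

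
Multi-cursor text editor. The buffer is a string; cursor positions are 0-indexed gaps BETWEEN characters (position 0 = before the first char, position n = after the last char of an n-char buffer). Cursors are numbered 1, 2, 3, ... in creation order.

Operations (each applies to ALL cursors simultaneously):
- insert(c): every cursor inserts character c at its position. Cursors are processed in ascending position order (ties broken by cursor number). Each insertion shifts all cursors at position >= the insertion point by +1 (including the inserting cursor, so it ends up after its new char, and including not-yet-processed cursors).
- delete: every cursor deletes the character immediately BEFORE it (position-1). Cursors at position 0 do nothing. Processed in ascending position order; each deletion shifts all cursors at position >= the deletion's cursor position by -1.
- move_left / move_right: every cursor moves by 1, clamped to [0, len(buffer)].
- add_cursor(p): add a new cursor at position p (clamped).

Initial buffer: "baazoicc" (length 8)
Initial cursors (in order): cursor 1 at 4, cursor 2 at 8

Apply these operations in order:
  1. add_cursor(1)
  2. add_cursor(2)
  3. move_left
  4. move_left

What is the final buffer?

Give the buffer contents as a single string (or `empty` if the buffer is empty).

Answer: baazoicc

Derivation:
After op 1 (add_cursor(1)): buffer="baazoicc" (len 8), cursors c3@1 c1@4 c2@8, authorship ........
After op 2 (add_cursor(2)): buffer="baazoicc" (len 8), cursors c3@1 c4@2 c1@4 c2@8, authorship ........
After op 3 (move_left): buffer="baazoicc" (len 8), cursors c3@0 c4@1 c1@3 c2@7, authorship ........
After op 4 (move_left): buffer="baazoicc" (len 8), cursors c3@0 c4@0 c1@2 c2@6, authorship ........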